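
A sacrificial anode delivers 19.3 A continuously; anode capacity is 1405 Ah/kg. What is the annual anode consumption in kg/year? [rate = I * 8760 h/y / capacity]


Annual consumption = current * hours per year / capacity
Rate = 19.3 * 8760 / 1405 = 120.3 kg/year

120.3 kg/year


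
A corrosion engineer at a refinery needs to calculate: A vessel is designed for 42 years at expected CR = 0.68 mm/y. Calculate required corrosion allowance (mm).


Corrosion allowance = CR × design life
CA = 0.68 * 42 = 28.56 mm

28.56 mm


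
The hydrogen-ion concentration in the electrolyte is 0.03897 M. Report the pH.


pH = −log10[H+]
pH = −log10(0.03897) = 1.41

1.41


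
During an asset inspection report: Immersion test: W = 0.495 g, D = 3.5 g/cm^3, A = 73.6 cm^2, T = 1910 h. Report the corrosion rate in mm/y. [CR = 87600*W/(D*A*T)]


Apply the mm/y weight-loss relation: CR = 87600 * W / (D * A * T)
Numerator: 87600 * 0.495 = 43362.0
Denominator: 3.5 * 73.6 * 1910 = 492016.0
CR = 43362.0 / 492016.0 = 0.088131 mm/y

0.088131 mm/y


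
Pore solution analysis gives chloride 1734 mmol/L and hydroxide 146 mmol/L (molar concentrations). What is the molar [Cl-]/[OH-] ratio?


Threshold parameter = [Cl-] / [OH-] (molar basis; both in mmol/L, so units cancel)
Ratio = 1734 / 146 = 11.88

11.88


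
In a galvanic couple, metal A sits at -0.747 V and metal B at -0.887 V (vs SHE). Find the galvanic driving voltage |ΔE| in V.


Driving voltage is the absolute potential difference.
|ΔE| = |-0.747 − (-0.887)| = 0.14 V

0.14 V


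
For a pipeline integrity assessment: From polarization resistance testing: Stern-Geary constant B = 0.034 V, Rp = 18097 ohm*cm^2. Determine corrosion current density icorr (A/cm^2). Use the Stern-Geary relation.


Apply the Stern-Geary relation: icorr = B / Rp
icorr = 0.034 / 18097 = 1.879×10^-6 A/cm^2

1.879×10^-6 A/cm^2


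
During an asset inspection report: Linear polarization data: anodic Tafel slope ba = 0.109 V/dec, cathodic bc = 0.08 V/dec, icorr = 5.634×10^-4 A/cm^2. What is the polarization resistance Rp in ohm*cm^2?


Apply the Stern-Geary equation: Rp = ba*bc / (2.303*icorr*(ba+bc))
ba*bc = 0.109*0.08 = 0.00872
ba+bc = 0.189; 2.303*icorr*(ba+bc) = 2.303*5.634×10^-4*0.189 = 2.4522943×10^-4
Rp = 0.00872 / 2.4522943×10^-4 = 35.56 ohm*cm^2

35.56 ohm*cm^2


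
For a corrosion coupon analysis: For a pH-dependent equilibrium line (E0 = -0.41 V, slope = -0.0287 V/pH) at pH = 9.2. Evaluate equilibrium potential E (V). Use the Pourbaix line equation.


Apply the Pourbaix line equation: E = E0 + slope*pH
E = -0.41 + (-0.0287)*9.2 = -0.41 + (-0.26404) = -0.67404 V
Rounded to 4 decimal places: E = -0.6740 V

-0.6740 V


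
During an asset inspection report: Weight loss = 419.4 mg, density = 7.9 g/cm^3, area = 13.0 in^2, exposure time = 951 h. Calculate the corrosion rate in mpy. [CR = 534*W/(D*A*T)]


Apply the mpy weight-loss relation: CR = 534 * W / (D * A * T)
Numerator: 534 * 419.4 = 223959.6
Denominator: 7.9 * 13.0 * 951 = 97667.7
CR = 223959.6 / 97667.7 = 2.2931 mpy

2.2931 mpy


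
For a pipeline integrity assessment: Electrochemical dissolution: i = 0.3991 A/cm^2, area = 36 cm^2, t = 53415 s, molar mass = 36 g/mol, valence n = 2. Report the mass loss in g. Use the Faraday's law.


Apply Faraday's law: m = i*A*t*M / (n*F)
Total charge passed Q = i*A*t = 0.3991*36*53415 = 767445.354 C
m = Q*M/(n*F) = 767445.354*36/(2*96485) = 143.173 g

143.173 g


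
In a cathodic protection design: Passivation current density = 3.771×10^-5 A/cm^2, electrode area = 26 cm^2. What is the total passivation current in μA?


I = i_pass * A, then convert A → μA (×10^6)
I = 3.771×10^-5 * 26 * 10^6 = 980.46 μA

980.46 μA


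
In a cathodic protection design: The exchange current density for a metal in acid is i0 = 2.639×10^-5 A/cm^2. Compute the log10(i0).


i0 = 2.639×10^-5 A/cm^2
log10(i0) = -4.579

-4.579


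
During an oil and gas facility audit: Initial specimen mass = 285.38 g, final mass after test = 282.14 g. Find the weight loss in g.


Weight loss = initial − final
WL = 285.38 − 282.14 = 3.24 g

3.24 g


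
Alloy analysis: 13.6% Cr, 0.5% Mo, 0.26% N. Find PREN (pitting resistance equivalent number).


Apply the PREN formula: PREN = Cr + 3.3*Mo + 16*N
PREN = 13.6 + 3.3*0.5 + 16*0.26
PREN = 13.6 + 1.65 + 4.16 = 19.41

19.41


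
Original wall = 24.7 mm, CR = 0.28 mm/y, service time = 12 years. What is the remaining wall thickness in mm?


Remaining wall = original − CR × time
t = 24.7 − 0.28*12 = 24.7 − 3.36 = 21.34 mm

21.34 mm


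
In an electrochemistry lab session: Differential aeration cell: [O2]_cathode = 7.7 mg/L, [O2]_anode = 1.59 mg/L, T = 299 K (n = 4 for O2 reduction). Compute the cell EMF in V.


Apply the Nernst concentration-cell relation: E = (RT/nF)*ln(C_cathode/C_anode)
RT/nF = 8.314*299/(4*96485) = 0.00644112 V
ln(7.7/1.59) = 1.57749
E = 0.00644112 * 1.57749 = 0.01016 V

0.01016 V


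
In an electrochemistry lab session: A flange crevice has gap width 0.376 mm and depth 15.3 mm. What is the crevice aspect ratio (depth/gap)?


Aspect ratio = depth / gap
Ratio = 15.3 / 0.376 = 40.7

40.7


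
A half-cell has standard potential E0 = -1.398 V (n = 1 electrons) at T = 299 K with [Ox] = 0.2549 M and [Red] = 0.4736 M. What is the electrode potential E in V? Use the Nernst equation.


Apply the Nernst equation: E = E0 + (RT/nF)*ln([Ox]/[Red])
Step 1: RT/nF = 8.314*299/(1*96485) = 0.02576448 V
Step 2: [Ox]/[Red] = 0.2549/0.4736 = 0.538218
Step 3: ln(0.538218) = -0.619492
Step 4: correction = 0.02576448 * -0.619492 = -0.016 V
E = -1.398 + -0.016 = -1.414 V

-1.414 V


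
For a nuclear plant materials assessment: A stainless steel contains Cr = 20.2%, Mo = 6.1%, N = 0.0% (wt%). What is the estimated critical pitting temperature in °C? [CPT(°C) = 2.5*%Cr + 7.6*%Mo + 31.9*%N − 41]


Apply the ASTM G48 empirical CPT estimate: CPT(°C) = 2.5*%Cr + 7.6*%Mo + 31.9*%N − 41
2.5*20.2 = 50.5; 7.6*6.1 = 46.36; 31.9*0.0 = 0
CPT = 50.5 + 46.36 + 0 − 41 = 55.86 °C
Rounded to 0.1 °C: CPT ≈ 55.9 °C

55.9 °C


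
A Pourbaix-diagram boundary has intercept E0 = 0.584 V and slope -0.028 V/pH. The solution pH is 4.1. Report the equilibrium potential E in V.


Apply the Pourbaix line equation: E = E0 + slope*pH
E = 0.584 + (-0.028)*4.1 = 0.584 + (-0.1148) = 0.4692 V
Rounded to 3 decimal places: E = 0.469 V

0.469 V


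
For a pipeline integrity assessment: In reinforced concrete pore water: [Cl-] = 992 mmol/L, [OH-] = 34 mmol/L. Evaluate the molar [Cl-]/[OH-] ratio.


Threshold parameter = [Cl-] / [OH-] (molar basis; both in mmol/L, so units cancel)
Ratio = 992 / 34 = 29.18

29.18


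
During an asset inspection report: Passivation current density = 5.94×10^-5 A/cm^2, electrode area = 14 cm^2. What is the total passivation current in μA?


I = i_pass * A, then convert A → μA (×10^6)
I = 5.94×10^-5 * 14 * 10^6 = 831.6 μA

831.6 μA


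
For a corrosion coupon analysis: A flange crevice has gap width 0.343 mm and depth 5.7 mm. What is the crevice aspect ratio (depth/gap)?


Aspect ratio = depth / gap
Ratio = 5.7 / 0.343 = 16.6

16.6


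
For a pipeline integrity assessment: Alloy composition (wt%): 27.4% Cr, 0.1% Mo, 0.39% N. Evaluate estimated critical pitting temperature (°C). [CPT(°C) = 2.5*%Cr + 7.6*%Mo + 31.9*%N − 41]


Apply the ASTM G48 empirical CPT estimate: CPT(°C) = 2.5*%Cr + 7.6*%Mo + 31.9*%N − 41
2.5*27.4 = 68.5; 7.6*0.1 = 0.76; 31.9*0.39 = 12.441
CPT = 68.5 + 0.76 + 12.441 − 41 = 40.701 °C
Rounded to 0.1 °C: CPT ≈ 40.7 °C

40.7 °C


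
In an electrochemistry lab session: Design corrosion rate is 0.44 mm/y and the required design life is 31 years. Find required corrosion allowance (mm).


Corrosion allowance = CR × design life
CA = 0.44 * 31 = 13.64 mm

13.64 mm


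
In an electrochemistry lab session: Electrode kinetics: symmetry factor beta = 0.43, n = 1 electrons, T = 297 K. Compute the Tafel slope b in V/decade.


Apply the Tafel slope relation: b = 2.303*R*T/(beta*n*F)
Numerator: 2.303 * 8.314 * 297 = 5686.7
Denominator: 0.43 * 1 * 96485 = 41488.55
b = 5686.7 / 41488.55 = 0.137 V/decade

0.137 V/decade


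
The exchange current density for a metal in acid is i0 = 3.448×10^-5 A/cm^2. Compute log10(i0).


i0 = 3.448×10^-5 A/cm^2
log10(i0) = -4.462

-4.462


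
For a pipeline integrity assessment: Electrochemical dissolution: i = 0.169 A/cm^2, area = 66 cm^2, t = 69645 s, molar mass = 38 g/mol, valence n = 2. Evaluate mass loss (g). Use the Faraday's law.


Apply Faraday's law: m = i*A*t*M / (n*F)
Total charge passed Q = i*A*t = 0.169*66*69645 = 776820.33 C
m = Q*M/(n*F) = 776820.33*38/(2*96485) = 152.9729 g

152.9729 g


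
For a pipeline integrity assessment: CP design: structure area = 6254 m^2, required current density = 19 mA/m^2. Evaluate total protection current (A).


I = area * current density, then convert mA → A (÷1000)
I = 6254 * 19 / 1000 = 118.83 A

118.83 A


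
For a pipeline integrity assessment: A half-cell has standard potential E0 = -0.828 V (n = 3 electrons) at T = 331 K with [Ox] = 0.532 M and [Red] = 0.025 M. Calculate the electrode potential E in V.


Apply the Nernst equation: E = E0 + (RT/nF)*ln([Ox]/[Red])
Step 1: RT/nF = 8.314*331/(3*96485) = 0.00950729 V
Step 2: [Ox]/[Red] = 0.532/0.025 = 21.28
Step 3: ln(21.28) = 3.057768
Step 4: correction = 0.00950729 * 3.057768 = 0.029 V
E = -0.828 + 0.029 = -0.799 V

-0.799 V


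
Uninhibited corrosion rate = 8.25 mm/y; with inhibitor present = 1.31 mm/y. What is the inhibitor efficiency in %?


Apply the inhibitor-efficiency definition: IE = (CR_blank − CR_inh)/CR_blank × 100
IE = (8.25 − 1.31) / 8.25 × 100
IE = 6.94 / 8.25 × 100 = 84.1 %

84.1 %


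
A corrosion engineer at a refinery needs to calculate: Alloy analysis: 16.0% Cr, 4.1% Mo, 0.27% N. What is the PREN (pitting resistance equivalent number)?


Apply the PREN formula: PREN = Cr + 3.3*Mo + 16*N
PREN = 16.0 + 3.3*4.1 + 16*0.27
PREN = 16.0 + 13.53 + 4.32 = 33.85

33.85


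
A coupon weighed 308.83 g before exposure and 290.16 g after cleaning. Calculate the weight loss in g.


Weight loss = initial − final
WL = 308.83 − 290.16 = 18.67 g

18.67 g


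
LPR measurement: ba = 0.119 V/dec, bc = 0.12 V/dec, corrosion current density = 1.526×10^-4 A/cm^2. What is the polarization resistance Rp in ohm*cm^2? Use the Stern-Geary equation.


Apply the Stern-Geary equation: Rp = ba*bc / (2.303*icorr*(ba+bc))
ba*bc = 0.119*0.12 = 0.01428
ba+bc = 0.239; 2.303*icorr*(ba+bc) = 2.303*1.526×10^-4*0.239 = 8.3993634×10^-5
Rp = 0.01428 / 8.3993634×10^-5 = 170.01 ohm*cm^2

170.01 ohm*cm^2


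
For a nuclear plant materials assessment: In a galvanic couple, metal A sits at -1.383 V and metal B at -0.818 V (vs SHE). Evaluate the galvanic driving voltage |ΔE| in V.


Driving voltage is the absolute potential difference.
|ΔE| = |-1.383 − (-0.818)| = 0.565 V

0.565 V


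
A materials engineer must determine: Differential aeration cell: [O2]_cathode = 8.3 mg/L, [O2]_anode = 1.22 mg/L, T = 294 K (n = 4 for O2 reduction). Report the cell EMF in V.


Apply the Nernst concentration-cell relation: E = (RT/nF)*ln(C_cathode/C_anode)
RT/nF = 8.314*294/(4*96485) = 0.00633341 V
ln(8.3/1.22) = 1.9174
E = 0.00633341 * 1.9174 = 0.01214 V

0.01214 V


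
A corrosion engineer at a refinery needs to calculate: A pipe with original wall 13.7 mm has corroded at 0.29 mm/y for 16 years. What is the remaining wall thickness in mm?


Remaining wall = original − CR × time
t = 13.7 − 0.29*16 = 13.7 − 4.64 = 9.06 mm

9.06 mm


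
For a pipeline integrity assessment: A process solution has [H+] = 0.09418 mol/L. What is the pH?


pH = −log10[H+]
pH = −log10(0.09418) = 1.03

1.03


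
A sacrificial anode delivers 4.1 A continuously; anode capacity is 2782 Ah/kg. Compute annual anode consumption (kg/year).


Annual consumption = current * hours per year / capacity
Rate = 4.1 * 8760 / 2782 = 12.9 kg/year

12.9 kg/year


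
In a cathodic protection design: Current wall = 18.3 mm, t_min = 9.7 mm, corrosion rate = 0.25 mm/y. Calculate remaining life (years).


Apply the remaining-life relation: RL = (t_current − t_min) / CR
RL = (18.3 − 9.7) / 0.25 = 8.6 / 0.25 = 34.4 years

34.4 years


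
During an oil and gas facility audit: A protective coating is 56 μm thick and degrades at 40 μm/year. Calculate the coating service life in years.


Service life = thickness / degradation rate
Life = 56 / 40 = 1.4 years

1.4 years


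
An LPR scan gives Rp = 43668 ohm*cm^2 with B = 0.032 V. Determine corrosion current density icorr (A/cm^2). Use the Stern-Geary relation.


Apply the Stern-Geary relation: icorr = B / Rp
icorr = 0.032 / 43668 = 7.328×10^-7 A/cm^2

7.328×10^-7 A/cm^2


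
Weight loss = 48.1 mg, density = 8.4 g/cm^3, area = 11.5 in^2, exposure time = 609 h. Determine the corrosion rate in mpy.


Apply the mpy weight-loss relation: CR = 534 * W / (D * A * T)
Numerator: 534 * 48.1 = 25685.4
Denominator: 8.4 * 11.5 * 609 = 58829.4
CR = 25685.4 / 58829.4 = 0.437 mpy

0.437 mpy


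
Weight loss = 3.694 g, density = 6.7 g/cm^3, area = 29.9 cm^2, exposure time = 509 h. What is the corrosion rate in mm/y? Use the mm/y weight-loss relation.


Apply the mm/y weight-loss relation: CR = 87600 * W / (D * A * T)
Numerator: 87600 * 3.694 = 323594.4
Denominator: 6.7 * 29.9 * 509 = 101967.97
CR = 323594.4 / 101967.97 = 3.173491 mm/y

3.173491 mm/y


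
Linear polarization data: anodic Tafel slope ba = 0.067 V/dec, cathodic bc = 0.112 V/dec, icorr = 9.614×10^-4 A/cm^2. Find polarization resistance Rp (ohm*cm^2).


Apply the Stern-Geary equation: Rp = ba*bc / (2.303*icorr*(ba+bc))
ba*bc = 0.067*0.112 = 0.007504
ba+bc = 0.179; 2.303*icorr*(ba+bc) = 2.303*9.614×10^-4*0.179 = 3.9632465×10^-4
Rp = 0.007504 / 3.9632465×10^-4 = 18.9 ohm*cm^2

18.9 ohm*cm^2


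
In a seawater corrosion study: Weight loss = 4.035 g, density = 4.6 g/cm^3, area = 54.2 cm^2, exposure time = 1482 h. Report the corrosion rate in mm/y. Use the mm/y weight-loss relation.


Apply the mm/y weight-loss relation: CR = 87600 * W / (D * A * T)
Numerator: 87600 * 4.035 = 353466.0
Denominator: 4.6 * 54.2 * 1482 = 369492.24
CR = 353466.0 / 369492.24 = 0.9566 mm/y

0.9566 mm/y


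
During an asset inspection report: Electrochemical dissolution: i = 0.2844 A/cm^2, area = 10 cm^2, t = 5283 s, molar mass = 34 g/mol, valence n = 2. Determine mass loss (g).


Apply Faraday's law: m = i*A*t*M / (n*F)
Total charge passed Q = i*A*t = 0.2844*10*5283 = 15024.852 C
m = Q*M/(n*F) = 15024.852*34/(2*96485) = 2.64728 g

2.64728 g


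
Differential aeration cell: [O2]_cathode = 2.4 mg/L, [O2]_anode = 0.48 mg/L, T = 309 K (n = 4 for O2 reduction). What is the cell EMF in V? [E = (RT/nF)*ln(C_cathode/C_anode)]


Apply the Nernst concentration-cell relation: E = (RT/nF)*ln(C_cathode/C_anode)
RT/nF = 8.314*309/(4*96485) = 0.00665654 V
ln(2.4/0.48) = 1.60944
E = 0.00665654 * 1.60944 = 0.01071 V

0.01071 V


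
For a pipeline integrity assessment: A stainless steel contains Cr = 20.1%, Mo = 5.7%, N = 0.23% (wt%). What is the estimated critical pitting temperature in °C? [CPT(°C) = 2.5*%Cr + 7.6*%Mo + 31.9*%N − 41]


Apply the ASTM G48 empirical CPT estimate: CPT(°C) = 2.5*%Cr + 7.6*%Mo + 31.9*%N − 41
2.5*20.1 = 50.25; 7.6*5.7 = 43.32; 31.9*0.23 = 7.337
CPT = 50.25 + 43.32 + 7.337 − 41 = 59.907 °C
Rounded to 0.1 °C: CPT ≈ 59.9 °C

59.9 °C


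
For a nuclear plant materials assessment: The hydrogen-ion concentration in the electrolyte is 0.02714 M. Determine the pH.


pH = −log10[H+]
pH = −log10(0.02714) = 1.57

1.57


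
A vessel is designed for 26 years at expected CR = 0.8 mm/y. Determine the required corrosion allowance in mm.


Corrosion allowance = CR × design life
CA = 0.8 * 26 = 20.8 mm

20.8 mm


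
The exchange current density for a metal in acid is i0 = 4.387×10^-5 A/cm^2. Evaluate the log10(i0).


i0 = 4.387×10^-5 A/cm^2
log10(i0) = -4.358

-4.358


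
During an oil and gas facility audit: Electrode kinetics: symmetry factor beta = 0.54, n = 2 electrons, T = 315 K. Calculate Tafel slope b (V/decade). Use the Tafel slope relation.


Apply the Tafel slope relation: b = 2.303*R*T/(beta*n*F)
Numerator: 2.303 * 8.314 * 315 = 6031.35
Denominator: 0.54 * 2 * 96485 = 104203.8
b = 6031.35 / 104203.8 = 0.058 V/decade

0.058 V/decade


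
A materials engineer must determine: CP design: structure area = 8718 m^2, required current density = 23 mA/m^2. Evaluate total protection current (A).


I = area * current density, then convert mA → A (÷1000)
I = 8718 * 23 / 1000 = 200.51 A

200.51 A


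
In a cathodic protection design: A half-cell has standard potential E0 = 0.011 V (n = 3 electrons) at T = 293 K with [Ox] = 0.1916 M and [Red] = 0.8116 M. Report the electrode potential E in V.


Apply the Nernst equation: E = E0 + (RT/nF)*ln([Ox]/[Red])
Step 1: RT/nF = 8.314*293/(3*96485) = 0.00841582 V
Step 2: [Ox]/[Red] = 0.1916/0.8116 = 0.236077
Step 3: ln(0.236077) = -1.443597
Step 4: correction = 0.00841582 * -1.443597 = -0.012 V
E = 0.011 + -0.012 = -0.001 V

-0.001 V


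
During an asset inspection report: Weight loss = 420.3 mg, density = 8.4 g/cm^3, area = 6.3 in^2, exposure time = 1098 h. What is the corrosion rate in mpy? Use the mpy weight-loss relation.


Apply the mpy weight-loss relation: CR = 534 * W / (D * A * T)
Numerator: 534 * 420.3 = 224440.2
Denominator: 8.4 * 6.3 * 1098 = 58106.16
CR = 224440.2 / 58106.16 = 3.86259 mpy

3.86259 mpy


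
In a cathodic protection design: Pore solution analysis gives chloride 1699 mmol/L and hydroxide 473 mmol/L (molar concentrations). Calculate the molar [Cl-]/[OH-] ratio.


Threshold parameter = [Cl-] / [OH-] (molar basis; both in mmol/L, so units cancel)
Ratio = 1699 / 473 = 3.59

3.59


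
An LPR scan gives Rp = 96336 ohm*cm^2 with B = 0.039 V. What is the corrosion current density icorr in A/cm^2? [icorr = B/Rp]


Apply the Stern-Geary relation: icorr = B / Rp
icorr = 0.039 / 96336 = 4.048×10^-7 A/cm^2

4.048×10^-7 A/cm^2


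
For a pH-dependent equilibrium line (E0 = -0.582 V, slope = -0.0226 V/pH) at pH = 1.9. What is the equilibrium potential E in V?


Apply the Pourbaix line equation: E = E0 + slope*pH
E = -0.582 + (-0.0226)*1.9 = -0.582 + (-0.04294) = -0.62494 V
Rounded to 4 decimal places: E = -0.6249 V

-0.6249 V


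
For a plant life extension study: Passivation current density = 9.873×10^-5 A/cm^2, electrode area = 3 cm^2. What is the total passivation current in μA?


I = i_pass * A, then convert A → μA (×10^6)
I = 9.873×10^-5 * 3 * 10^6 = 296.19 μA

296.19 μA


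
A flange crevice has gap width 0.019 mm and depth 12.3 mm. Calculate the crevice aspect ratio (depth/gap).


Aspect ratio = depth / gap
Ratio = 12.3 / 0.019 = 647.4

647.4


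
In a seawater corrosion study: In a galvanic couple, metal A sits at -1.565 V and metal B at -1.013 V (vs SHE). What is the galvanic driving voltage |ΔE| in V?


Driving voltage is the absolute potential difference.
|ΔE| = |-1.565 − (-1.013)| = 0.552 V

0.552 V


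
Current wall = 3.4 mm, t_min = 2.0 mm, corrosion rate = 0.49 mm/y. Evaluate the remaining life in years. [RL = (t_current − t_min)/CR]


Apply the remaining-life relation: RL = (t_current − t_min) / CR
RL = (3.4 − 2.0) / 0.49 = 1.4 / 0.49 = 2.9 years

2.9 years


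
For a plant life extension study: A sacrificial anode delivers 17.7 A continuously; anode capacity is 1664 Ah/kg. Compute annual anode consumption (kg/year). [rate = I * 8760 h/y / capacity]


Annual consumption = current * hours per year / capacity
Rate = 17.7 * 8760 / 1664 = 93.2 kg/year

93.2 kg/year


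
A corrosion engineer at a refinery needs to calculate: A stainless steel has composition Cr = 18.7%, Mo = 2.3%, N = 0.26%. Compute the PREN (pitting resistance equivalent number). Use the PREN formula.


Apply the PREN formula: PREN = Cr + 3.3*Mo + 16*N
PREN = 18.7 + 3.3*2.3 + 16*0.26
PREN = 18.7 + 7.59 + 4.16 = 30.45

30.45


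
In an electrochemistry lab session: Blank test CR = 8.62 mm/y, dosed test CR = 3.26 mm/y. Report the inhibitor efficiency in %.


Apply the inhibitor-efficiency definition: IE = (CR_blank − CR_inh)/CR_blank × 100
IE = (8.62 − 3.26) / 8.62 × 100
IE = 5.36 / 8.62 × 100 = 62.2 %

62.2 %


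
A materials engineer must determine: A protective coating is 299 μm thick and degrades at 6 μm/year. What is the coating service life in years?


Service life = thickness / degradation rate
Life = 299 / 6 = 49.8 years

49.8 years


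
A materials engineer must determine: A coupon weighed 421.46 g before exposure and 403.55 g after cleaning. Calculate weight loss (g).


Weight loss = initial − final
WL = 421.46 − 403.55 = 17.91 g

17.91 g


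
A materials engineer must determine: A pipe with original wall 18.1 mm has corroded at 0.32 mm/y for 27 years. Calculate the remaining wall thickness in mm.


Remaining wall = original − CR × time
t = 18.1 − 0.32*27 = 18.1 − 8.64 = 9.46 mm

9.46 mm


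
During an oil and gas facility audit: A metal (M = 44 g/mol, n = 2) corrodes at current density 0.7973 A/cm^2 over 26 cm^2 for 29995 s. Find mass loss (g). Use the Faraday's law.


Apply Faraday's law: m = i*A*t*M / (n*F)
Total charge passed Q = i*A*t = 0.7973*26*29995 = 621790.351 C
m = Q*M/(n*F) = 621790.351*44/(2*96485) = 141.7774 g

141.7774 g


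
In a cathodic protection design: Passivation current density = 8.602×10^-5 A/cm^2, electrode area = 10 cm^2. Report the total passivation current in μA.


I = i_pass * A, then convert A → μA (×10^6)
I = 8.602×10^-5 * 10 * 10^6 = 860.2 μA

860.2 μA


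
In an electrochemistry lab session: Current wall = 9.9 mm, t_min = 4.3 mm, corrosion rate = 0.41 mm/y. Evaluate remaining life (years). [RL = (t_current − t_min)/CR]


Apply the remaining-life relation: RL = (t_current − t_min) / CR
RL = (9.9 − 4.3) / 0.41 = 5.6 / 0.41 = 13.7 years

13.7 years


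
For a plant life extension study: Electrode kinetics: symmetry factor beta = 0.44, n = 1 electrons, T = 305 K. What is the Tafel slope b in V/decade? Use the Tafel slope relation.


Apply the Tafel slope relation: b = 2.303*R*T/(beta*n*F)
Numerator: 2.303 * 8.314 * 305 = 5839.88
Denominator: 0.44 * 1 * 96485 = 42453.4
b = 5839.88 / 42453.4 = 0.1376 V/decade

0.1376 V/decade


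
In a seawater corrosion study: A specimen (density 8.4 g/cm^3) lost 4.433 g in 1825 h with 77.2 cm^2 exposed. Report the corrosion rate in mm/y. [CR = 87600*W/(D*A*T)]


Apply the mm/y weight-loss relation: CR = 87600 * W / (D * A * T)
Numerator: 87600 * 4.433 = 388330.8
Denominator: 8.4 * 77.2 * 1825 = 1183476.0
CR = 388330.8 / 1183476.0 = 0.328127 mm/y

0.328127 mm/y


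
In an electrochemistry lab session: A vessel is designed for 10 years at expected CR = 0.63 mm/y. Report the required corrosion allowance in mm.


Corrosion allowance = CR × design life
CA = 0.63 * 10 = 6.3 mm

6.3 mm


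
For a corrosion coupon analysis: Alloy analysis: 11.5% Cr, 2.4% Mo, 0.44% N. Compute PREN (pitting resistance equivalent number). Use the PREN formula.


Apply the PREN formula: PREN = Cr + 3.3*Mo + 16*N
PREN = 11.5 + 3.3*2.4 + 16*0.44
PREN = 11.5 + 7.92 + 7.04 = 26.46

26.46


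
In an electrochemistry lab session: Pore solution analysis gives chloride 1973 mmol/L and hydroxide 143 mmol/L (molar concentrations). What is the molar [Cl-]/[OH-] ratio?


Threshold parameter = [Cl-] / [OH-] (molar basis; both in mmol/L, so units cancel)
Ratio = 1973 / 143 = 13.8

13.8


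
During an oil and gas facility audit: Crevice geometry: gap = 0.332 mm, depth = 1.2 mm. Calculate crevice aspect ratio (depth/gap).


Aspect ratio = depth / gap
Ratio = 1.2 / 0.332 = 3.6

3.6


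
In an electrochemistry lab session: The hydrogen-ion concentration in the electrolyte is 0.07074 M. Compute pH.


pH = −log10[H+]
pH = −log10(0.07074) = 1.15

1.15


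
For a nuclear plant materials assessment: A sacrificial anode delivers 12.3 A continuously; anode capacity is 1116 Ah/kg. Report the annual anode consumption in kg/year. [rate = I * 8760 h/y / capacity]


Annual consumption = current * hours per year / capacity
Rate = 12.3 * 8760 / 1116 = 96.5 kg/year

96.5 kg/year


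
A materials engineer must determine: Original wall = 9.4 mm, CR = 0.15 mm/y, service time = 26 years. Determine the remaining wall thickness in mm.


Remaining wall = original − CR × time
t = 9.4 − 0.15*26 = 9.4 − 3.9 = 5.5 mm

5.5 mm


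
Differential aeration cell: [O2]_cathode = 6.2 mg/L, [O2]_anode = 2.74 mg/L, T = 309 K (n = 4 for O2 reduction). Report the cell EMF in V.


Apply the Nernst concentration-cell relation: E = (RT/nF)*ln(C_cathode/C_anode)
RT/nF = 8.314*309/(4*96485) = 0.00665654 V
ln(6.2/2.74) = 0.81659
E = 0.00665654 * 0.81659 = 0.00544 V

0.00544 V


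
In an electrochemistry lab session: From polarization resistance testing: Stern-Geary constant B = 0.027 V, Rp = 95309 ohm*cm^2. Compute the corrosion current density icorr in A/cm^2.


Apply the Stern-Geary relation: icorr = B / Rp
icorr = 0.027 / 95309 = 2.833×10^-7 A/cm^2

2.833×10^-7 A/cm^2


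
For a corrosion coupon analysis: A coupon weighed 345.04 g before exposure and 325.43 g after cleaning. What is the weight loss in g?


Weight loss = initial − final
WL = 345.04 − 325.43 = 19.61 g

19.61 g


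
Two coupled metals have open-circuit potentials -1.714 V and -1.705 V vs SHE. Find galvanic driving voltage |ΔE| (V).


Driving voltage is the absolute potential difference.
|ΔE| = |-1.714 − (-1.705)| = 0.009 V

0.009 V


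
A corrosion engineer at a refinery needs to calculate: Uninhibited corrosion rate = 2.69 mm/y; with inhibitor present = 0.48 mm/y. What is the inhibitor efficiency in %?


Apply the inhibitor-efficiency definition: IE = (CR_blank − CR_inh)/CR_blank × 100
IE = (2.69 − 0.48) / 2.69 × 100
IE = 2.21 / 2.69 × 100 = 82.2 %

82.2 %


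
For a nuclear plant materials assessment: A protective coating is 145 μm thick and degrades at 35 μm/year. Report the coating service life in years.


Service life = thickness / degradation rate
Life = 145 / 35 = 4.1 years

4.1 years


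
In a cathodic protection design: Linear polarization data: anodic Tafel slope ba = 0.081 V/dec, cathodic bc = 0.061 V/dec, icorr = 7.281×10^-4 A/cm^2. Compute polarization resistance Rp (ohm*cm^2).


Apply the Stern-Geary equation: Rp = ba*bc / (2.303*icorr*(ba+bc))
ba*bc = 0.081*0.061 = 0.004941
ba+bc = 0.142; 2.303*icorr*(ba+bc) = 2.303*7.281×10^-4*0.142 = 2.3810763×10^-4
Rp = 0.004941 / 2.3810763×10^-4 = 20.75 ohm*cm^2

20.75 ohm*cm^2


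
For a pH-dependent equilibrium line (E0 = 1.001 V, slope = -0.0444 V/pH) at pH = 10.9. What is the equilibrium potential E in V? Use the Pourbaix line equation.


Apply the Pourbaix line equation: E = E0 + slope*pH
E = 1.001 + (-0.0444)*10.9 = 1.001 + (-0.48396) = 0.51704 V
Rounded to 4 decimal places: E = 0.5170 V

0.5170 V


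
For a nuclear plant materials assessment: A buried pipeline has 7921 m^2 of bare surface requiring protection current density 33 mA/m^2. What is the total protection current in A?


I = area * current density, then convert mA → A (÷1000)
I = 7921 * 33 / 1000 = 261.39 A

261.39 A


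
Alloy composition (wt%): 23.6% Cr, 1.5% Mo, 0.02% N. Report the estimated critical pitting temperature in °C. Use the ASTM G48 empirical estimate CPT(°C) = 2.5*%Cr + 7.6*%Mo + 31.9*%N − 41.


Apply the ASTM G48 empirical CPT estimate: CPT(°C) = 2.5*%Cr + 7.6*%Mo + 31.9*%N − 41
2.5*23.6 = 59; 7.6*1.5 = 11.4; 31.9*0.02 = 0.638
CPT = 59 + 11.4 + 0.638 − 41 = 30.038 °C
Rounded to 0.1 °C: CPT ≈ 30.0 °C

30.0 °C


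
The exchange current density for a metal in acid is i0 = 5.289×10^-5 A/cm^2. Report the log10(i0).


i0 = 5.289×10^-5 A/cm^2
log10(i0) = -4.277

-4.277


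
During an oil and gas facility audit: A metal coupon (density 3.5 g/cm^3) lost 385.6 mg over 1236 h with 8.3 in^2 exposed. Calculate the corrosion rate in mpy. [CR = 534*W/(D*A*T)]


Apply the mpy weight-loss relation: CR = 534 * W / (D * A * T)
Numerator: 534 * 385.6 = 205910.4
Denominator: 3.5 * 8.3 * 1236 = 35905.8
CR = 205910.4 / 35905.8 = 5.73474 mpy

5.73474 mpy


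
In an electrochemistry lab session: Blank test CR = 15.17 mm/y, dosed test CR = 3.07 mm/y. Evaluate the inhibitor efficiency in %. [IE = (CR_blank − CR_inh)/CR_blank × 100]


Apply the inhibitor-efficiency definition: IE = (CR_blank − CR_inh)/CR_blank × 100
IE = (15.17 − 3.07) / 15.17 × 100
IE = 12.1 / 15.17 × 100 = 79.8 %

79.8 %


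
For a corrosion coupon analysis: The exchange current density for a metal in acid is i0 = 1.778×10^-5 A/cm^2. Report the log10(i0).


i0 = 1.778×10^-5 A/cm^2
log10(i0) = -4.75

-4.75


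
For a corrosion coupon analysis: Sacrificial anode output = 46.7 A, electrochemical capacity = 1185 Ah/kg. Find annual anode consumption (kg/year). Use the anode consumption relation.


Annual consumption = current * hours per year / capacity
Rate = 46.7 * 8760 / 1185 = 345.2 kg/year

345.2 kg/year


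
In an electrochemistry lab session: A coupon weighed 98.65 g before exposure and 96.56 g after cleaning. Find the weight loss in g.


Weight loss = initial − final
WL = 98.65 − 96.56 = 2.09 g

2.09 g


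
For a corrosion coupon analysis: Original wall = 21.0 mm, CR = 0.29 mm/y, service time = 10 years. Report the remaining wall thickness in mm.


Remaining wall = original − CR × time
t = 21.0 − 0.29*10 = 21.0 − 2.9 = 18.1 mm

18.1 mm


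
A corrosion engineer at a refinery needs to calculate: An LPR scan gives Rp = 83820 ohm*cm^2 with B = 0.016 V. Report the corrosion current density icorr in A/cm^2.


Apply the Stern-Geary relation: icorr = B / Rp
icorr = 0.016 / 83820 = 1.909×10^-7 A/cm^2

1.909×10^-7 A/cm^2


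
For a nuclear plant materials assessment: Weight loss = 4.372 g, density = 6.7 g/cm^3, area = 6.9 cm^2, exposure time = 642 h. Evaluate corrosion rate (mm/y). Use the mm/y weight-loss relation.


Apply the mm/y weight-loss relation: CR = 87600 * W / (D * A * T)
Numerator: 87600 * 4.372 = 382987.2
Denominator: 6.7 * 6.9 * 642 = 29679.66
CR = 382987.2 / 29679.66 = 12.904 mm/y

12.904 mm/y


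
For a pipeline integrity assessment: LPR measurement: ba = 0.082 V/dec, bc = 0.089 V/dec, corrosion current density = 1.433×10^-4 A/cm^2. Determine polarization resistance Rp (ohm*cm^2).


Apply the Stern-Geary equation: Rp = ba*bc / (2.303*icorr*(ba+bc))
ba*bc = 0.082*0.089 = 0.007298
ba+bc = 0.171; 2.303*icorr*(ba+bc) = 2.303*1.433×10^-4*0.171 = 5.6433403×10^-5
Rp = 0.007298 / 5.6433403×10^-5 = 129.32 ohm*cm^2

129.32 ohm*cm^2


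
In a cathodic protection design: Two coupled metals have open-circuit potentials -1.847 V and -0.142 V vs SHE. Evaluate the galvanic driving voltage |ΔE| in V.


Driving voltage is the absolute potential difference.
|ΔE| = |-1.847 − (-0.142)| = 1.705 V

1.705 V


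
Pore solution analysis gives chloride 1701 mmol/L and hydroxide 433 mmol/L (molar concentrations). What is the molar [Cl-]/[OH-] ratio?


Threshold parameter = [Cl-] / [OH-] (molar basis; both in mmol/L, so units cancel)
Ratio = 1701 / 433 = 3.93

3.93


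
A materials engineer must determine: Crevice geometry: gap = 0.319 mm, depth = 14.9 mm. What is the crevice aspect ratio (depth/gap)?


Aspect ratio = depth / gap
Ratio = 14.9 / 0.319 = 46.7

46.7


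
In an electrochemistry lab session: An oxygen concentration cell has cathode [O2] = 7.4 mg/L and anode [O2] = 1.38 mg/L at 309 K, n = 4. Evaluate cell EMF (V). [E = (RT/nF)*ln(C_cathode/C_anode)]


Apply the Nernst concentration-cell relation: E = (RT/nF)*ln(C_cathode/C_anode)
RT/nF = 8.314*309/(4*96485) = 0.00665654 V
ln(7.4/1.38) = 1.6794
E = 0.00665654 * 1.6794 = 0.01118 V

0.01118 V


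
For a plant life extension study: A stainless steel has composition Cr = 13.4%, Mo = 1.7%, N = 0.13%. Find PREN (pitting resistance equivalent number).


Apply the PREN formula: PREN = Cr + 3.3*Mo + 16*N
PREN = 13.4 + 3.3*1.7 + 16*0.13
PREN = 13.4 + 5.61 + 2.08 = 21.09

21.09


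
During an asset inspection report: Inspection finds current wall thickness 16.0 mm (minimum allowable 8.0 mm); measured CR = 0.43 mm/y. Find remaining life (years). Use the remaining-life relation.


Apply the remaining-life relation: RL = (t_current − t_min) / CR
RL = (16.0 − 8.0) / 0.43 = 8.0 / 0.43 = 18.6 years

18.6 years


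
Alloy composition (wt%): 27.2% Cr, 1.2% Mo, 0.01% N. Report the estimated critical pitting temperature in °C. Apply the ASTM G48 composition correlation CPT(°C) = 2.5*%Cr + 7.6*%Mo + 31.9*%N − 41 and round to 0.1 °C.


Apply the ASTM G48 empirical CPT estimate: CPT(°C) = 2.5*%Cr + 7.6*%Mo + 31.9*%N − 41
2.5*27.2 = 68; 7.6*1.2 = 9.12; 31.9*0.01 = 0.319
CPT = 68 + 9.12 + 0.319 − 41 = 36.439 °C
Rounded to 0.1 °C: CPT ≈ 36.4 °C

36.4 °C


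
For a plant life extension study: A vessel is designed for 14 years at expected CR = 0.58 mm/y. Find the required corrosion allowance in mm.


Corrosion allowance = CR × design life
CA = 0.58 * 14 = 8.12 mm

8.12 mm


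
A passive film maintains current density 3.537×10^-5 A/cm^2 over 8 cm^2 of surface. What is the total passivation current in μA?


I = i_pass * A, then convert A → μA (×10^6)
I = 3.537×10^-5 * 8 * 10^6 = 282.96 μA

282.96 μA


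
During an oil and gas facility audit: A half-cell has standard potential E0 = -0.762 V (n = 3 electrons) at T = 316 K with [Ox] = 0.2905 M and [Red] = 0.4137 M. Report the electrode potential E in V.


Apply the Nernst equation: E = E0 + (RT/nF)*ln([Ox]/[Red])
Step 1: RT/nF = 8.314*316/(3*96485) = 0.00907645 V
Step 2: [Ox]/[Red] = 0.2905/0.4137 = 0.7022
Step 3: ln(0.7022) = -0.353537
Step 4: correction = 0.00907645 * -0.353537 = -0.003 V
E = -0.762 + -0.003 = -0.765 V

-0.765 V


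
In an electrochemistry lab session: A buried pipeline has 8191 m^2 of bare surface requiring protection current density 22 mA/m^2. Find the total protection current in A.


I = area * current density, then convert mA → A (÷1000)
I = 8191 * 22 / 1000 = 180.2 A

180.2 A


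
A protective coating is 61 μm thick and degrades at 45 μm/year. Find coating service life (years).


Service life = thickness / degradation rate
Life = 61 / 45 = 1.4 years

1.4 years


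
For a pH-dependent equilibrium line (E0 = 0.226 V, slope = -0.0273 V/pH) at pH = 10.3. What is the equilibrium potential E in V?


Apply the Pourbaix line equation: E = E0 + slope*pH
E = 0.226 + (-0.0273)*10.3 = 0.226 + (-0.28119) = -0.05519 V
Rounded to 3 decimal places: E = -0.055 V

-0.055 V


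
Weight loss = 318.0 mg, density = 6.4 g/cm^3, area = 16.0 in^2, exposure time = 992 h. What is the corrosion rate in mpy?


Apply the mpy weight-loss relation: CR = 534 * W / (D * A * T)
Numerator: 534 * 318.0 = 169812.0
Denominator: 6.4 * 16.0 * 992 = 101580.8
CR = 169812.0 / 101580.8 = 1.6717 mpy

1.6717 mpy


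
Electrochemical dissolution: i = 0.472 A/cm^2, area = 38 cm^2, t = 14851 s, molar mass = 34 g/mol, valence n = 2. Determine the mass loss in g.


Apply Faraday's law: m = i*A*t*M / (n*F)
Total charge passed Q = i*A*t = 0.472*38*14851 = 266367.536 C
m = Q*M/(n*F) = 266367.536*34/(2*96485) = 46.93215 g

46.93215 g


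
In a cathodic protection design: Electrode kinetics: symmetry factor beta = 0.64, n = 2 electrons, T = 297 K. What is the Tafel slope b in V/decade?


Apply the Tafel slope relation: b = 2.303*R*T/(beta*n*F)
Numerator: 2.303 * 8.314 * 297 = 5686.7
Denominator: 0.64 * 2 * 96485 = 123500.8
b = 5686.7 / 123500.8 = 0.046 V/decade

0.046 V/decade


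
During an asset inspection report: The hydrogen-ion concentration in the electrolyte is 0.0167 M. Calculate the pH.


pH = −log10[H+]
pH = −log10(0.0167) = 1.78

1.78


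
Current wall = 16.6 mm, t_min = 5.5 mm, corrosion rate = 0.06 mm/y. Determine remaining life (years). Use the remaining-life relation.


Apply the remaining-life relation: RL = (t_current − t_min) / CR
RL = (16.6 − 5.5) / 0.06 = 11.1 / 0.06 = 185.0 years

185.0 years


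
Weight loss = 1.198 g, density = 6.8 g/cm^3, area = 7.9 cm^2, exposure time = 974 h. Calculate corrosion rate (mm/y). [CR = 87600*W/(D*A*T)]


Apply the mm/y weight-loss relation: CR = 87600 * W / (D * A * T)
Numerator: 87600 * 1.198 = 104944.8
Denominator: 6.8 * 7.9 * 974 = 52323.28
CR = 104944.8 / 52323.28 = 2.0057 mm/y

2.0057 mm/y


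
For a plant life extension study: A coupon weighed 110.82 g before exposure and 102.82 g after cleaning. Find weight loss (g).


Weight loss = initial − final
WL = 110.82 − 102.82 = 8.0 g

8.0 g


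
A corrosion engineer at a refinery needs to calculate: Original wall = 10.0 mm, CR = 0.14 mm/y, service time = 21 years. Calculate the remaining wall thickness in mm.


Remaining wall = original − CR × time
t = 10.0 − 0.14*21 = 10.0 − 2.94 = 7.06 mm

7.06 mm


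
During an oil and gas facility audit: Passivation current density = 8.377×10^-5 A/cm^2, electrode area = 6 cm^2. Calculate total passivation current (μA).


I = i_pass * A, then convert A → μA (×10^6)
I = 8.377×10^-5 * 6 * 10^6 = 502.62 μA

502.62 μA


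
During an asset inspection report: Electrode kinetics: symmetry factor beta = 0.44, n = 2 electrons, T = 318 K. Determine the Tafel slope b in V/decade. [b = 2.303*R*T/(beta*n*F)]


Apply the Tafel slope relation: b = 2.303*R*T/(beta*n*F)
Numerator: 2.303 * 8.314 * 318 = 6088.79
Denominator: 0.44 * 2 * 96485 = 84906.8
b = 6088.79 / 84906.8 = 0.072 V/decade

0.072 V/decade


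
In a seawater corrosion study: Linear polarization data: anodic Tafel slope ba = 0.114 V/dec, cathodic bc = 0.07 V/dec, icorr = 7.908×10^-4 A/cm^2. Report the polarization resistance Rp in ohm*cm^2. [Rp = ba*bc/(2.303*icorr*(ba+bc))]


Apply the Stern-Geary equation: Rp = ba*bc / (2.303*icorr*(ba+bc))
ba*bc = 0.114*0.07 = 0.00798
ba+bc = 0.184; 2.303*icorr*(ba+bc) = 2.303*7.908×10^-4*0.184 = 3.3510308×10^-4
Rp = 0.00798 / 3.3510308×10^-4 = 23.8 ohm*cm^2

23.8 ohm*cm^2


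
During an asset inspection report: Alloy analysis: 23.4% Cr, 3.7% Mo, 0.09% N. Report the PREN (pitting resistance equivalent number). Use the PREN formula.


Apply the PREN formula: PREN = Cr + 3.3*Mo + 16*N
PREN = 23.4 + 3.3*3.7 + 16*0.09
PREN = 23.4 + 12.21 + 1.44 = 37.05

37.05


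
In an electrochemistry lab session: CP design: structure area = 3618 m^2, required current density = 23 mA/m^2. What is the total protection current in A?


I = area * current density, then convert mA → A (÷1000)
I = 3618 * 23 / 1000 = 83.21 A

83.21 A


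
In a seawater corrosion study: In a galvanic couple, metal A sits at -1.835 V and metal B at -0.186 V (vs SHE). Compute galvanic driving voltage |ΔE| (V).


Driving voltage is the absolute potential difference.
|ΔE| = |-1.835 − (-0.186)| = 1.649 V

1.649 V


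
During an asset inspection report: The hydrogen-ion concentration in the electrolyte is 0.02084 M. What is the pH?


pH = −log10[H+]
pH = −log10(0.02084) = 1.68

1.68


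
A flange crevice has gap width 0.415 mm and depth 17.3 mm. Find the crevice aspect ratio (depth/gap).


Aspect ratio = depth / gap
Ratio = 17.3 / 0.415 = 41.7

41.7


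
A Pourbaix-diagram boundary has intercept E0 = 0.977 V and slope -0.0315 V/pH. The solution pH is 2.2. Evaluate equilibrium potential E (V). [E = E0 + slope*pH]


Apply the Pourbaix line equation: E = E0 + slope*pH
E = 0.977 + (-0.0315)*2.2 = 0.977 + (-0.0693) = 0.9077 V
Rounded to 4 decimal places: E = 0.9077 V

0.9077 V


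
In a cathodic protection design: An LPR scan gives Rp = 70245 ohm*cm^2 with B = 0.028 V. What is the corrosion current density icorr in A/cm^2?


Apply the Stern-Geary relation: icorr = B / Rp
icorr = 0.028 / 70245 = 3.986×10^-7 A/cm^2

3.986×10^-7 A/cm^2
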